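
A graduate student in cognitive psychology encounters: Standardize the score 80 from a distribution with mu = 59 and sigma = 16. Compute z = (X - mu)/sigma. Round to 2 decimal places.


z = (X - mu) / sigma
= (80 - 59) / 16
= 21 / 16
= 1.31


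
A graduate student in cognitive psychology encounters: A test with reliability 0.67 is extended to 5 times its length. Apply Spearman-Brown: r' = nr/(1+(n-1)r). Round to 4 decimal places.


r_new = n*r / (1 + (n-1)*r)
Numerator = 5 * 0.67 = 3.35
Denominator = 1 + 4 * 0.67 = 3.68
r_new = 3.35 / 3.68
= 0.9103


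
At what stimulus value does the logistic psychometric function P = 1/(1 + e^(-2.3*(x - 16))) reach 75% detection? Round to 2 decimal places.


At P = 0.75: 0.75 = 1/(1 + e^(-k*(x-x0)))
Solving: e^(-k*(x-x0)) = 1/3
x = x0 + ln(3)/k
ln(3) = 1.0986
x = 16 + 1.0986/2.3
= 16 + 0.4777
= 16.48


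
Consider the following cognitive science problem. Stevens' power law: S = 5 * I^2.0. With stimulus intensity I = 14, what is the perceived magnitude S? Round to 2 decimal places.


S = 5 * 14^2.0
14^2.0 = 196.0
S = 5 * 196.0
= 980.00


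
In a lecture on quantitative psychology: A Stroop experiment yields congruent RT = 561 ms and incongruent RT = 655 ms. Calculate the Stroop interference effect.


Stroop effect = RT(incongruent) - RT(congruent)
= 655 - 561
= 94 ms


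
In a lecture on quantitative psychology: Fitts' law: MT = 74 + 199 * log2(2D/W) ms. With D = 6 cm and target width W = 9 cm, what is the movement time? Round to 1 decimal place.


MT = 74 + 199 * log2(2*6/9)
2D/W = 1.333333
log2(1.333333) = 0.415
MT = 74 + 199 * 0.415
= 156.6 ms


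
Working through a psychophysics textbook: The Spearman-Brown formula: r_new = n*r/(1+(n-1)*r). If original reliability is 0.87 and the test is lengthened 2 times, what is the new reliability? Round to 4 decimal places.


r_new = n*r / (1 + (n-1)*r)
Numerator = 2 * 0.87 = 1.74
Denominator = 1 + 1 * 0.87 = 1.87
r_new = 1.74 / 1.87
= 0.9305


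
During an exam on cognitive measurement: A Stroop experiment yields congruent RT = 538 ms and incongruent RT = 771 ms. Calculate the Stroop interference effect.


Stroop effect = RT(incongruent) - RT(congruent)
= 771 - 538
= 233 ms


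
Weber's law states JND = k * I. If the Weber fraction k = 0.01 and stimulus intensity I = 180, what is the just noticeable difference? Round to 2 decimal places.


JND = k * I
JND = 0.01 * 180
= 1.80


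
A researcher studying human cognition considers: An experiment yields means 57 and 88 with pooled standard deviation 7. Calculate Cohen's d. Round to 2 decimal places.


Cohen's d = (M1 - M2) / S_pooled
= (57 - 88) / 7
= -31 / 7
= -4.43


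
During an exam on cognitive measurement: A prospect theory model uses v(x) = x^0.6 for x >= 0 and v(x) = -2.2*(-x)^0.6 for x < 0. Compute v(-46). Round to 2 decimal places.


Since x = -46 < 0, use v(x) = -lambda*(-x)^alpha
(-x) = 46
46^0.6 = 9.9461
v(-46) = -2.2 * 9.9461
= -21.88


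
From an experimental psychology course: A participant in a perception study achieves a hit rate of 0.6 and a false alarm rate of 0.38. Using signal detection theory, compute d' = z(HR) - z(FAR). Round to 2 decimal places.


d' = z(HR) - z(FAR)
z(0.6) = 0.2533
z(0.38) = -0.3055
d' = 0.2533 - -0.3055
= 0.56


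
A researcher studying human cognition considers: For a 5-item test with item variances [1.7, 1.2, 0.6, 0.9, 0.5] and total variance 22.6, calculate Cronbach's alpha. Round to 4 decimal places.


alpha = (k/(k-1)) * (1 - sum(s_i^2)/s_total^2)
sum(item variances) = 4.9
k/(k-1) = 5/4 = 1.25
1 - 4.9/22.6 = 1 - 0.216814 = 0.783186
alpha = 1.25 * 0.783186
= 0.9790


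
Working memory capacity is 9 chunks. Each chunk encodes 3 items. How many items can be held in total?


Total items = chunks * items_per_chunk
= 9 * 3
= 27


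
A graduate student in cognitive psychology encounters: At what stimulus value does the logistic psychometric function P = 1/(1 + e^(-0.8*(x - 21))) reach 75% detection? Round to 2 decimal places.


At P = 0.75: 0.75 = 1/(1 + e^(-k*(x-x0)))
Solving: e^(-k*(x-x0)) = 1/3
x = x0 + ln(3)/k
ln(3) = 1.0986
x = 21 + 1.0986/0.8
= 21 + 1.3732
= 22.37


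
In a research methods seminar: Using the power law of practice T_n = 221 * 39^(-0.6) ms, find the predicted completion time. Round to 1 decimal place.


T_n = 221 * 39^(-0.6)
39^(-0.6) = 0.11101
T_n = 221 * 0.11101
= 24.5 ms


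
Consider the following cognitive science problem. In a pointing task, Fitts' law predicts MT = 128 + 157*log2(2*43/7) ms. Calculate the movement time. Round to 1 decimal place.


MT = 128 + 157 * log2(2*43/7)
2D/W = 12.285714
log2(12.285714) = 3.6189
MT = 128 + 157 * 3.6189
= 696.2 ms


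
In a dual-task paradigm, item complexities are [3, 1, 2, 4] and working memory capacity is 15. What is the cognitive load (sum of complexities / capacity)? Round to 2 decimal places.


Total complexity = 3 + 1 + 2 + 4 = 10
Load = total / capacity = 10 / 15
= 0.67


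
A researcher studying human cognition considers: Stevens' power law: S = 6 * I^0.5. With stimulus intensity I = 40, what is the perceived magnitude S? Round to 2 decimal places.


S = 6 * 40^0.5
40^0.5 = 6.3246
S = 6 * 6.3246
= 37.95


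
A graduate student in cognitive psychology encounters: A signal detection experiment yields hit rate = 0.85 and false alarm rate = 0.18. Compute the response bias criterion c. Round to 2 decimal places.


c = -0.5 * (z(HR) + z(FAR))
z(0.85) = 1.0364
z(0.18) = -0.9154
c = -0.5 * (1.0364 + -0.9154)
= -0.5 * 0.121
= -0.06


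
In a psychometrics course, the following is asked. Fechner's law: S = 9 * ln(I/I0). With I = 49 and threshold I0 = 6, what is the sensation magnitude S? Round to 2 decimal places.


S = 9 * ln(49/6)
I/I0 = 8.166667
ln(8.166667) = 2.1001
S = 9 * 2.1001
= 18.90


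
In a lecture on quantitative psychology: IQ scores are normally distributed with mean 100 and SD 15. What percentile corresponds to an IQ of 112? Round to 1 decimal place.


z = (IQ - mean) / SD
z = (112 - 100) / 15 = 0.8
Percentile = Phi(0.8) * 100
Phi(0.8) = 0.788145
= 78.8


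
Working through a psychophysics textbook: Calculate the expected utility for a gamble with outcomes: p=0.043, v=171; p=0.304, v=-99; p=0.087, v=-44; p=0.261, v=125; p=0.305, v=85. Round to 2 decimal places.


EU = sum(p_i * v_i)
0.043 * 171 = 7.353
0.304 * -99 = -30.096
0.087 * -44 = -3.828
0.261 * 125 = 32.625
0.305 * 85 = 25.925
EU = 7.353 + -30.096 + -3.828 + 32.625 + 25.925
= 31.98


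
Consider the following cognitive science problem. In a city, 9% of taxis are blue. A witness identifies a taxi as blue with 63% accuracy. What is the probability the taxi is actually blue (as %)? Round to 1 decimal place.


P(blue | says blue) = P(says blue | blue)*P(blue) / [P(says blue | blue)*P(blue) + P(says blue | not blue)*P(not blue)]
Numerator = 0.63 * 0.09 = 0.0567
False identification = 0.37 * 0.91 = 0.3367
P = 0.0567 / (0.0567 + 0.3367)
= 0.0567 / 0.3934
As percentage = 14.4


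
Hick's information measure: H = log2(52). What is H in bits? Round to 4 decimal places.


H = log2(n)
H = log2(52)
= 5.7004


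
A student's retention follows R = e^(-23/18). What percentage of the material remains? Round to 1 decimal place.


R = e^(-t/S)
-t/S = -23/18 = -1.277778
R = e^(-1.277778) = 0.278656
Percentage = 0.278656 * 100
= 27.9


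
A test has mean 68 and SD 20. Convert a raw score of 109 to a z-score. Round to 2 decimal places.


z = (X - mu) / sigma
= (109 - 68) / 20
= 41 / 20
= 2.05


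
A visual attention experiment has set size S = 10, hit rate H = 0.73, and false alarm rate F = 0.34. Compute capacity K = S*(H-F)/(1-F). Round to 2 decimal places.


K = S * (H - F) / (1 - F)
H - F = 0.39
1 - F = 0.66
K = 10 * 0.39 / 0.66
= 5.91


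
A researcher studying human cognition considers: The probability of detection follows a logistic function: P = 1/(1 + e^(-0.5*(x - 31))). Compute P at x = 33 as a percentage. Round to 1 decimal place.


P(x) = 1/(1 + e^(-0.5*(33 - 31)))
Exponent = -0.5 * 2 = -1.0
e^(-1.0) = 0.367879
P = 1/(1 + 0.367879) = 0.731059
Percentage = 73.1


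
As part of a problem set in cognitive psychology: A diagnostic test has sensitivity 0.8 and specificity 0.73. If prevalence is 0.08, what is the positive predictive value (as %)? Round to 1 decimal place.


PPV = (sens * prev) / (sens * prev + (1-spec) * (1-prev))
Numerator = 0.8 * 0.08 = 0.064
P(positive and no disease) = (1 - spec) * (1 - prev) = (1 - 0.73) * (1 - 0.08) = 0.2484
Denominator = 0.064 + 0.2484 = 0.3124
PPV = 0.064 / 0.3124 = 0.204866
As percentage = 20.5


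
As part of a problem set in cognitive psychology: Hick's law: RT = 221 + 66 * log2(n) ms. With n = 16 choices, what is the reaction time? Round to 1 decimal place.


RT = 221 + 66 * log2(16)
log2(16) = 4.0
RT = 221 + 66 * 4.0
= 221 + 264.0
= 485.0 ms


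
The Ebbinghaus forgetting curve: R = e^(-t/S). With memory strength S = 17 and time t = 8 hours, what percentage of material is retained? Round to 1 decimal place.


R = e^(-t/S)
-t/S = -8/17 = -0.470588
R = e^(-0.470588) = 0.624635
Percentage = 0.624635 * 100
= 62.5


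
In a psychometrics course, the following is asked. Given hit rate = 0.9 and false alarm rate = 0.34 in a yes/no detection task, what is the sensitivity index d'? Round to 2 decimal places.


d' = z(HR) - z(FAR)
z(0.9) = 1.2816
z(0.34) = -0.4125
d' = 1.2816 - -0.4125
= 1.69


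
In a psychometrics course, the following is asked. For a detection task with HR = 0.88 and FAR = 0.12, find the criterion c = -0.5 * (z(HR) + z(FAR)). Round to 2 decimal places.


c = -0.5 * (z(HR) + z(FAR))
z(0.88) = 1.175
z(0.12) = -1.175
c = -0.5 * (1.175 + -1.175)
= -0.5 * 0.0
= 0.00


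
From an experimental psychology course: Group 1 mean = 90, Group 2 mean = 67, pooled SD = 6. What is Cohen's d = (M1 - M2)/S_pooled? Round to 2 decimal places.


Cohen's d = (M1 - M2) / S_pooled
= (90 - 67) / 6
= 23 / 6
= 3.83


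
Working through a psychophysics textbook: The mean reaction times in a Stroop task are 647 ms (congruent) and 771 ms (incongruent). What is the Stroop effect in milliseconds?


Stroop effect = RT(incongruent) - RT(congruent)
= 771 - 647
= 124 ms


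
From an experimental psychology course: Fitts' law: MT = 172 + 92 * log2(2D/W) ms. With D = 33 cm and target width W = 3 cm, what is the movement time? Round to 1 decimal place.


MT = 172 + 92 * log2(2*33/3)
2D/W = 22.0
log2(22.0) = 4.4594
MT = 172 + 92 * 4.4594
= 582.3 ms


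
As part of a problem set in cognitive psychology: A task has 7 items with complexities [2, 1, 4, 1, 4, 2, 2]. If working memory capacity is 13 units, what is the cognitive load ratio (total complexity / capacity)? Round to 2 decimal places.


Total complexity = 2 + 1 + 4 + 1 + 4 + 2 + 2 = 16
Load = total / capacity = 16 / 13
= 1.23


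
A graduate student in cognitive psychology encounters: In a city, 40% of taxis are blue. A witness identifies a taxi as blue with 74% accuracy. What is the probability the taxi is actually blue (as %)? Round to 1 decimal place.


P(blue | says blue) = P(says blue | blue)*P(blue) / [P(says blue | blue)*P(blue) + P(says blue | not blue)*P(not blue)]
Numerator = 0.74 * 0.4 = 0.296
False identification = 0.26 * 0.6 = 0.156
P = 0.296 / (0.296 + 0.156)
= 0.296 / 0.452
As percentage = 65.5


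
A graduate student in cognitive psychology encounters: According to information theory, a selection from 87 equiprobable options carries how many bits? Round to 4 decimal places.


H = log2(n)
H = log2(87)
= 6.4429


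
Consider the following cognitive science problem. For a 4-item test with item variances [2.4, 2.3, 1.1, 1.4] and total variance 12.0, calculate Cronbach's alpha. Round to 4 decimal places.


alpha = (k/(k-1)) * (1 - sum(s_i^2)/s_total^2)
sum(item variances) = 7.2
k/(k-1) = 4/3 = 1.333333
1 - 7.2/12.0 = 1 - 0.6 = 0.4
alpha = 1.333333 * 0.4
= 0.5333


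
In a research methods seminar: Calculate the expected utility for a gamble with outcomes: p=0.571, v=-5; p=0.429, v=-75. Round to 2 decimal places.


EU = sum(p_i * v_i)
0.571 * -5 = -2.855
0.429 * -75 = -32.175
EU = -2.855 + -32.175
= -35.03


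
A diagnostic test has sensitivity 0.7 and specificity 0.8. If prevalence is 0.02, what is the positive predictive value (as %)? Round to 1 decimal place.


PPV = (sens * prev) / (sens * prev + (1-spec) * (1-prev))
Numerator = 0.7 * 0.02 = 0.014
P(positive and no disease) = (1 - spec) * (1 - prev) = (1 - 0.8) * (1 - 0.02) = 0.196
Denominator = 0.014 + 0.196 = 0.21
PPV = 0.014 / 0.21 = 0.066667
As percentage = 6.7


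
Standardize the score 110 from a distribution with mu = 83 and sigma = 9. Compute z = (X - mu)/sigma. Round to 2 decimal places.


z = (X - mu) / sigma
= (110 - 83) / 9
= 27 / 9
= 3.00


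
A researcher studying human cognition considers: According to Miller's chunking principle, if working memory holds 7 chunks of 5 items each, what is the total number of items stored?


Total items = chunks * items_per_chunk
= 7 * 5
= 35


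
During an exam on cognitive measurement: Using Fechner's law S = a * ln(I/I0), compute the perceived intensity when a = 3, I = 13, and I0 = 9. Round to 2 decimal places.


S = 3 * ln(13/9)
I/I0 = 1.444444
ln(1.444444) = 0.3677
S = 3 * 0.3677
= 1.10


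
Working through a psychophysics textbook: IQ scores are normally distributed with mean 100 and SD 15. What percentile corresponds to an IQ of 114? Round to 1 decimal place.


z = (IQ - mean) / SD
z = (114 - 100) / 15 = 0.9333
Percentile = Phi(0.9333) * 100
Phi(0.9333) = 0.824667
= 82.5


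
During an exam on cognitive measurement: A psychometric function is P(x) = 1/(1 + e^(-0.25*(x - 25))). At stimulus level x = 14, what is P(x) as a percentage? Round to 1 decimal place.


P(x) = 1/(1 + e^(-0.25*(14 - 25)))
Exponent = -0.25 * -11 = 2.75
e^(2.75) = 15.642632
P = 1/(1 + 15.642632) = 0.060087
Percentage = 6.0


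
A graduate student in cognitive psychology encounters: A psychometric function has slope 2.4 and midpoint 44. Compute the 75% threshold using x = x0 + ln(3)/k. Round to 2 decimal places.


At P = 0.75: 0.75 = 1/(1 + e^(-k*(x-x0)))
Solving: e^(-k*(x-x0)) = 1/3
x = x0 + ln(3)/k
ln(3) = 1.0986
x = 44 + 1.0986/2.4
= 44 + 0.4578
= 44.46


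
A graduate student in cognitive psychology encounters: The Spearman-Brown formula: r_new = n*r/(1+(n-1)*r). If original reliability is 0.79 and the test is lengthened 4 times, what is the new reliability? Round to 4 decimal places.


r_new = n*r / (1 + (n-1)*r)
Numerator = 4 * 0.79 = 3.16
Denominator = 1 + 3 * 0.79 = 3.37
r_new = 3.16 / 3.37
= 0.9377


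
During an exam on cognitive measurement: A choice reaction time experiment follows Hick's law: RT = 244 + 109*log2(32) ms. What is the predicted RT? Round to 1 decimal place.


RT = 244 + 109 * log2(32)
log2(32) = 5.0
RT = 244 + 109 * 5.0
= 244 + 545.0
= 789.0 ms


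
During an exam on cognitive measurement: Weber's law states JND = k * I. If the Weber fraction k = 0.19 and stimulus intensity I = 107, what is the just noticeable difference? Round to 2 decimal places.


JND = k * I
JND = 0.19 * 107
= 20.33


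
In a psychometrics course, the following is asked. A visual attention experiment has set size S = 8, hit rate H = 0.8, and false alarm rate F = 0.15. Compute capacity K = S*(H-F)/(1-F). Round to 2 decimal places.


K = S * (H - F) / (1 - F)
H - F = 0.65
1 - F = 0.85
K = 8 * 0.65 / 0.85
= 6.12


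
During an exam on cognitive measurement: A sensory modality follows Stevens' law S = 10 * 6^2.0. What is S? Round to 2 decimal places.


S = 10 * 6^2.0
6^2.0 = 36.0
S = 10 * 36.0
= 360.00


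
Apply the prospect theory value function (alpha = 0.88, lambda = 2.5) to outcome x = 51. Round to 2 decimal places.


Since x = 51 >= 0, use v(x) = x^0.88
51^0.88 = 31.8172
v(51) = 31.82


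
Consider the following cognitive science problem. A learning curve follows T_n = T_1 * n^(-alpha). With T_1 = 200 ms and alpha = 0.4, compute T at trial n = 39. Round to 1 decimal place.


T_n = 200 * 39^(-0.4)
39^(-0.4) = 0.23098
T_n = 200 * 0.23098
= 46.2 ms


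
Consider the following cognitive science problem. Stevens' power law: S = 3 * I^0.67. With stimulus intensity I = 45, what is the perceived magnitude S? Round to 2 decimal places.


S = 3 * 45^0.67
45^0.67 = 12.813
S = 3 * 12.813
= 38.44


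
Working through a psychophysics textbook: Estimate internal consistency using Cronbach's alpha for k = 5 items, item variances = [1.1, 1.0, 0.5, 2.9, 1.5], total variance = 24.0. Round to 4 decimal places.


alpha = (k/(k-1)) * (1 - sum(s_i^2)/s_total^2)
sum(item variances) = 7.0
k/(k-1) = 5/4 = 1.25
1 - 7.0/24.0 = 1 - 0.291667 = 0.708333
alpha = 1.25 * 0.708333
= 0.8854


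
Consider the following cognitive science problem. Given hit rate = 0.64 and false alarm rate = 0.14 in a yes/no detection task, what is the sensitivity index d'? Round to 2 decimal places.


d' = z(HR) - z(FAR)
z(0.64) = 0.3585
z(0.14) = -1.0803
d' = 0.3585 - -1.0803
= 1.44


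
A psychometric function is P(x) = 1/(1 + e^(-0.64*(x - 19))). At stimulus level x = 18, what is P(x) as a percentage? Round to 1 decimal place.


P(x) = 1/(1 + e^(-0.64*(18 - 19)))
Exponent = -0.64 * -1 = 0.64
e^(0.64) = 1.896481
P = 1/(1 + 1.896481) = 0.345247
Percentage = 34.5


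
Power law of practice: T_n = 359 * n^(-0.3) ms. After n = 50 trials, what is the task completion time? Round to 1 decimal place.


T_n = 359 * 50^(-0.3)
50^(-0.3) = 0.309249
T_n = 359 * 0.309249
= 111.0 ms


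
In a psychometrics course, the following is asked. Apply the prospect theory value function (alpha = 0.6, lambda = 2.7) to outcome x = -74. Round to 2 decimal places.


Since x = -74 < 0, use v(x) = -lambda*(-x)^alpha
(-x) = 74
74^0.6 = 13.2294
v(-74) = -2.7 * 13.2294
= -35.72


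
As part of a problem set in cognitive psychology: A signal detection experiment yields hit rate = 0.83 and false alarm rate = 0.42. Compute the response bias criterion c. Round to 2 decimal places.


c = -0.5 * (z(HR) + z(FAR))
z(0.83) = 0.9542
z(0.42) = -0.2019
c = -0.5 * (0.9542 + -0.2019)
= -0.5 * 0.7523
= -0.38


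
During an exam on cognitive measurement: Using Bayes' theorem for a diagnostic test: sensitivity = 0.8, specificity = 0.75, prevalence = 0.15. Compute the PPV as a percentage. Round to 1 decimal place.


PPV = (sens * prev) / (sens * prev + (1-spec) * (1-prev))
Numerator = 0.8 * 0.15 = 0.12
P(positive and no disease) = (1 - spec) * (1 - prev) = (1 - 0.75) * (1 - 0.15) = 0.2125
Denominator = 0.12 + 0.2125 = 0.3325
PPV = 0.12 / 0.3325 = 0.360902
As percentage = 36.1


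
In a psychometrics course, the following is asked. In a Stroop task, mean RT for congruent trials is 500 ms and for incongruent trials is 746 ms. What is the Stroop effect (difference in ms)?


Stroop effect = RT(incongruent) - RT(congruent)
= 746 - 500
= 246 ms


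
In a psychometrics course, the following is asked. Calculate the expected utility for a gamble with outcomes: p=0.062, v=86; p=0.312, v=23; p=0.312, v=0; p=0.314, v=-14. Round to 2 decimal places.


EU = sum(p_i * v_i)
0.062 * 86 = 5.332
0.312 * 23 = 7.176
0.312 * 0 = 0.0
0.314 * -14 = -4.396
EU = 5.332 + 7.176 + 0.0 + -4.396
= 8.11


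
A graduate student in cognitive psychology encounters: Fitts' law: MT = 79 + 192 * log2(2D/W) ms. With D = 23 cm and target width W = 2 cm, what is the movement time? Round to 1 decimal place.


MT = 79 + 192 * log2(2*23/2)
2D/W = 23.0
log2(23.0) = 4.5236
MT = 79 + 192 * 4.5236
= 947.5 ms


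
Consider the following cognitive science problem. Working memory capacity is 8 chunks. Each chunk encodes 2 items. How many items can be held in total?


Total items = chunks * items_per_chunk
= 8 * 2
= 16


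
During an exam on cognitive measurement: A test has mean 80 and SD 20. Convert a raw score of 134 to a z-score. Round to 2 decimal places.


z = (X - mu) / sigma
= (134 - 80) / 20
= 54 / 20
= 2.70


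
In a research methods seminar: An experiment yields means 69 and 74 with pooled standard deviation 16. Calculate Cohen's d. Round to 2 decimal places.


Cohen's d = (M1 - M2) / S_pooled
= (69 - 74) / 16
= -5 / 16
= -0.31


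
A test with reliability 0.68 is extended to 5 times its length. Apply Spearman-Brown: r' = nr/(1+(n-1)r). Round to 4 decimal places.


r_new = n*r / (1 + (n-1)*r)
Numerator = 5 * 0.68 = 3.4
Denominator = 1 + 4 * 0.68 = 3.72
r_new = 3.4 / 3.72
= 0.9140


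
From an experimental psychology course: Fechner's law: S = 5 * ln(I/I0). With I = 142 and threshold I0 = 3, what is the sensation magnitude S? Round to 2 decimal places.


S = 5 * ln(142/3)
I/I0 = 47.333333
ln(47.333333) = 3.8572
S = 5 * 3.8572
= 19.29


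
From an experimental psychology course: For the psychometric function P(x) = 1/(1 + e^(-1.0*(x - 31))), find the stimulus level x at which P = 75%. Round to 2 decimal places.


At P = 0.75: 0.75 = 1/(1 + e^(-k*(x-x0)))
Solving: e^(-k*(x-x0)) = 1/3
x = x0 + ln(3)/k
ln(3) = 1.0986
x = 31 + 1.0986/1.0
= 31 + 1.0986
= 32.10


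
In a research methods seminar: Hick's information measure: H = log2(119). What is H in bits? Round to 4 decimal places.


H = log2(n)
H = log2(119)
= 6.8948


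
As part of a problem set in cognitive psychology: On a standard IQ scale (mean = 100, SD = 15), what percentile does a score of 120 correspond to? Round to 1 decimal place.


z = (IQ - mean) / SD
z = (120 - 100) / 15 = 1.3333
Percentile = Phi(1.3333) * 100
Phi(1.3333) = 0.908783
= 90.9


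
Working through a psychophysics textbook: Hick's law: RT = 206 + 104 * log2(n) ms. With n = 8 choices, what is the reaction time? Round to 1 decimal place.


RT = 206 + 104 * log2(8)
log2(8) = 3.0
RT = 206 + 104 * 3.0
= 206 + 312.0
= 518.0 ms


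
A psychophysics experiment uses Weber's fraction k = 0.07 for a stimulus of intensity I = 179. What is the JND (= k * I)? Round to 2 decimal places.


JND = k * I
JND = 0.07 * 179
= 12.53


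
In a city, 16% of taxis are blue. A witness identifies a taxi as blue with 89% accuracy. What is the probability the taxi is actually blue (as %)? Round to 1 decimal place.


P(blue | says blue) = P(says blue | blue)*P(blue) / [P(says blue | blue)*P(blue) + P(says blue | not blue)*P(not blue)]
Numerator = 0.89 * 0.16 = 0.1424
False identification = 0.11 * 0.84 = 0.0924
P = 0.1424 / (0.1424 + 0.0924)
= 0.1424 / 0.2348
As percentage = 60.6


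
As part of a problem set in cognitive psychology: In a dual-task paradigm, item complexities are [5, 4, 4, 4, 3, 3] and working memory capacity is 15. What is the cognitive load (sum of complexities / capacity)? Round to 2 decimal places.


Total complexity = 5 + 4 + 4 + 4 + 3 + 3 = 23
Load = total / capacity = 23 / 15
= 1.53


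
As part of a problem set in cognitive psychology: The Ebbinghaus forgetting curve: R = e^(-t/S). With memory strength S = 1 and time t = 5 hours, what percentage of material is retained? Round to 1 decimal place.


R = e^(-t/S)
-t/S = -5/1 = -5.0
R = e^(-5.0) = 0.006738
Percentage = 0.006738 * 100
= 0.7


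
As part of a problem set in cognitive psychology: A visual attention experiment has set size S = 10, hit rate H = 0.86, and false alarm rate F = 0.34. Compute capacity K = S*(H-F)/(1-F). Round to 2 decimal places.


K = S * (H - F) / (1 - F)
H - F = 0.52
1 - F = 0.66
K = 10 * 0.52 / 0.66
= 7.88


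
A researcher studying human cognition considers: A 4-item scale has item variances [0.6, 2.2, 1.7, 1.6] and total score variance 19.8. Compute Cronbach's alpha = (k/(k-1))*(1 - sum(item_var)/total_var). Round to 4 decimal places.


alpha = (k/(k-1)) * (1 - sum(s_i^2)/s_total^2)
sum(item variances) = 6.1
k/(k-1) = 4/3 = 1.333333
1 - 6.1/19.8 = 1 - 0.308081 = 0.691919
alpha = 1.333333 * 0.691919
= 0.9226


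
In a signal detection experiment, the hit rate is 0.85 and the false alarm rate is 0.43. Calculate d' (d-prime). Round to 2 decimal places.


d' = z(HR) - z(FAR)
z(0.85) = 1.0364
z(0.43) = -0.1764
d' = 1.0364 - -0.1764
= 1.21


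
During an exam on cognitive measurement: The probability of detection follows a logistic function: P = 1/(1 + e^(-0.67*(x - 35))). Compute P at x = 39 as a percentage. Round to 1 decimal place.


P(x) = 1/(1 + e^(-0.67*(39 - 35)))
Exponent = -0.67 * 4 = -2.68
e^(-2.68) = 0.068563
P = 1/(1 + 0.068563) = 0.935836
Percentage = 93.6


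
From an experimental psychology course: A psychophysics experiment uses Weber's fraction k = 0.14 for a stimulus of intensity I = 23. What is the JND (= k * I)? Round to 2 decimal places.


JND = k * I
JND = 0.14 * 23
= 3.22


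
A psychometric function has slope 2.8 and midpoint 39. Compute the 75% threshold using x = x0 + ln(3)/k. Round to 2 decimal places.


At P = 0.75: 0.75 = 1/(1 + e^(-k*(x-x0)))
Solving: e^(-k*(x-x0)) = 1/3
x = x0 + ln(3)/k
ln(3) = 1.0986
x = 39 + 1.0986/2.8
= 39 + 0.3924
= 39.39


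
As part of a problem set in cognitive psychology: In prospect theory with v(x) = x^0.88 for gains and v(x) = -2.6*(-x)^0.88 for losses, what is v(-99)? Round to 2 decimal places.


Since x = -99 < 0, use v(x) = -lambda*(-x)^alpha
(-x) = 99
99^0.88 = 57.0373
v(-99) = -2.6 * 57.0373
= -148.30


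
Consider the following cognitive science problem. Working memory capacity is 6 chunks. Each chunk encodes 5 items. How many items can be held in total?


Total items = chunks * items_per_chunk
= 6 * 5
= 30


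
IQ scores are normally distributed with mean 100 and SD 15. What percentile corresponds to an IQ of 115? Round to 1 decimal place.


z = (IQ - mean) / SD
z = (115 - 100) / 15 = 1.0
Percentile = Phi(1.0) * 100
Phi(1.0) = 0.841345
= 84.1


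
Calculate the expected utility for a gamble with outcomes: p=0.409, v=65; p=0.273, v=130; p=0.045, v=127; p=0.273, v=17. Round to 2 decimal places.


EU = sum(p_i * v_i)
0.409 * 65 = 26.585
0.273 * 130 = 35.49
0.045 * 127 = 5.715
0.273 * 17 = 4.641
EU = 26.585 + 35.49 + 5.715 + 4.641
= 72.43


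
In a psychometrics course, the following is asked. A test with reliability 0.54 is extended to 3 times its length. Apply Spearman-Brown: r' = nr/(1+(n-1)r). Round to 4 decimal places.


r_new = n*r / (1 + (n-1)*r)
Numerator = 3 * 0.54 = 1.62
Denominator = 1 + 2 * 0.54 = 2.08
r_new = 1.62 / 2.08
= 0.7788


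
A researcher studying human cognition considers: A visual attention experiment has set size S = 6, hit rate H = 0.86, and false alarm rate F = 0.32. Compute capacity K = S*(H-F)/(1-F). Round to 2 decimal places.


K = S * (H - F) / (1 - F)
H - F = 0.54
1 - F = 0.68
K = 6 * 0.54 / 0.68
= 4.76


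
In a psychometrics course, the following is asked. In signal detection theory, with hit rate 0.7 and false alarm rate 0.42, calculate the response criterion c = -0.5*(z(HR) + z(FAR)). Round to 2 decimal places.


c = -0.5 * (z(HR) + z(FAR))
z(0.7) = 0.5244
z(0.42) = -0.2019
c = -0.5 * (0.5244 + -0.2019)
= -0.5 * 0.3225
= -0.16


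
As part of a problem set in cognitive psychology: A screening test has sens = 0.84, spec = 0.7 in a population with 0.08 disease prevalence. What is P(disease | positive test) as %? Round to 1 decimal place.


PPV = (sens * prev) / (sens * prev + (1-spec) * (1-prev))
Numerator = 0.84 * 0.08 = 0.0672
P(positive and no disease) = (1 - spec) * (1 - prev) = (1 - 0.7) * (1 - 0.08) = 0.276
Denominator = 0.0672 + 0.276 = 0.3432
PPV = 0.0672 / 0.3432 = 0.195804
As percentage = 19.6


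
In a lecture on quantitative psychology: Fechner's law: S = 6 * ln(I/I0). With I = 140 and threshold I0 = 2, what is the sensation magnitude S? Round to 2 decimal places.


S = 6 * ln(140/2)
I/I0 = 70.0
ln(70.0) = 4.2485
S = 6 * 4.2485
= 25.49


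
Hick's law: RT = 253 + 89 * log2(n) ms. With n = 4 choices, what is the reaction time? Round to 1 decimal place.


RT = 253 + 89 * log2(4)
log2(4) = 2.0
RT = 253 + 89 * 2.0
= 253 + 178.0
= 431.0 ms


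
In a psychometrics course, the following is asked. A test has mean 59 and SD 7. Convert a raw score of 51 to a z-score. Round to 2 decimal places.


z = (X - mu) / sigma
= (51 - 59) / 7
= -8 / 7
= -1.14


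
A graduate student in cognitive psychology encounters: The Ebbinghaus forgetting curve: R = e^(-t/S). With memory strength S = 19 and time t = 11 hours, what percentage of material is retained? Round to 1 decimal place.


R = e^(-t/S)
-t/S = -11/19 = -0.578947
R = e^(-0.578947) = 0.560488
Percentage = 0.560488 * 100
= 56.0


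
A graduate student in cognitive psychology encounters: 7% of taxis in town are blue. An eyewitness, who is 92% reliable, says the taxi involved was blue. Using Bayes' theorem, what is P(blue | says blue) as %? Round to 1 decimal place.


P(blue | says blue) = P(says blue | blue)*P(blue) / [P(says blue | blue)*P(blue) + P(says blue | not blue)*P(not blue)]
Numerator = 0.92 * 0.07 = 0.0644
False identification = 0.08 * 0.93 = 0.0744
P = 0.0644 / (0.0644 + 0.0744)
= 0.0644 / 0.1388
As percentage = 46.4


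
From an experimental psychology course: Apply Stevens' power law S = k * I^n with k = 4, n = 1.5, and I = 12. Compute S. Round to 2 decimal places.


S = 4 * 12^1.5
12^1.5 = 41.5692
S = 4 * 41.5692
= 166.28


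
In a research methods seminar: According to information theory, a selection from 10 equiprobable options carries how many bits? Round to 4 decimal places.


H = log2(n)
H = log2(10)
= 3.3219


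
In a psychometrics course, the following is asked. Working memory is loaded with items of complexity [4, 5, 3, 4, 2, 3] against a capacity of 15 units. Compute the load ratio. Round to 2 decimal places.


Total complexity = 4 + 5 + 3 + 4 + 2 + 3 = 21
Load = total / capacity = 21 / 15
= 1.40


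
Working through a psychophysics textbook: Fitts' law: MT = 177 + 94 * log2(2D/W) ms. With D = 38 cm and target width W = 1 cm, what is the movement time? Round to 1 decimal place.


MT = 177 + 94 * log2(2*38/1)
2D/W = 76.0
log2(76.0) = 6.2479
MT = 177 + 94 * 6.2479
= 764.3 ms


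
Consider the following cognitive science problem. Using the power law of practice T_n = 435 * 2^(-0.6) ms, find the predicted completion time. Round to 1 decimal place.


T_n = 435 * 2^(-0.6)
2^(-0.6) = 0.659754
T_n = 435 * 0.659754
= 287.0 ms


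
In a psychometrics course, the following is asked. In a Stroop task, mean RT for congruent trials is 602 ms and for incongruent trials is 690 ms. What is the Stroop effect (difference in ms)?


Stroop effect = RT(incongruent) - RT(congruent)
= 690 - 602
= 88 ms


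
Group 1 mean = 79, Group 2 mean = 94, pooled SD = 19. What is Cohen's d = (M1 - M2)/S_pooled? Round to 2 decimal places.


Cohen's d = (M1 - M2) / S_pooled
= (79 - 94) / 19
= -15 / 19
= -0.79


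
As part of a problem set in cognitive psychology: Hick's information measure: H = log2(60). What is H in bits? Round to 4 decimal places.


H = log2(n)
H = log2(60)
= 5.9069


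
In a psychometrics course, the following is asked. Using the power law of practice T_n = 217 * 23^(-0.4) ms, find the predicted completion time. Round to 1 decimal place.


T_n = 217 * 23^(-0.4)
23^(-0.4) = 0.285305
T_n = 217 * 0.285305
= 61.9 ms


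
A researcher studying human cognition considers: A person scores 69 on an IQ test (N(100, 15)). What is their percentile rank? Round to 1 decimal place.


z = (IQ - mean) / SD
z = (69 - 100) / 15 = -2.0667
Percentile = Phi(-2.0667) * 100
Phi(-2.0667) = 0.019381
= 1.9


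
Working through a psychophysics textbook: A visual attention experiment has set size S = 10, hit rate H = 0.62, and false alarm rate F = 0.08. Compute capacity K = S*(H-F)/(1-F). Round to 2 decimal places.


K = S * (H - F) / (1 - F)
H - F = 0.54
1 - F = 0.92
K = 10 * 0.54 / 0.92
= 5.87


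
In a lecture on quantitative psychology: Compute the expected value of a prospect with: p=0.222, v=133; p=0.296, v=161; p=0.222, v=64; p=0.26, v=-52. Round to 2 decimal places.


EU = sum(p_i * v_i)
0.222 * 133 = 29.526
0.296 * 161 = 47.656
0.222 * 64 = 14.208
0.26 * -52 = -13.52
EU = 29.526 + 47.656 + 14.208 + -13.52
= 77.87


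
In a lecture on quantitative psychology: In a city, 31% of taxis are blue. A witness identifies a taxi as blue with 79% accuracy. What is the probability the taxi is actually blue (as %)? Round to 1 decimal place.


P(blue | says blue) = P(says blue | blue)*P(blue) / [P(says blue | blue)*P(blue) + P(says blue | not blue)*P(not blue)]
Numerator = 0.79 * 0.31 = 0.2449
False identification = 0.21 * 0.69 = 0.1449
P = 0.2449 / (0.2449 + 0.1449)
= 0.2449 / 0.3898
As percentage = 62.8


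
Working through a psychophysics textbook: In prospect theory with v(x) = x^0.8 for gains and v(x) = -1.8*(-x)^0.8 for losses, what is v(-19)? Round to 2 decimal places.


Since x = -19 < 0, use v(x) = -lambda*(-x)^alpha
(-x) = 19
19^0.8 = 10.5439
v(-19) = -1.8 * 10.5439
= -18.98


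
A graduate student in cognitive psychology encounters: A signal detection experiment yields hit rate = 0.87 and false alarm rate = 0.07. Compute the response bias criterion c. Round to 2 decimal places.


c = -0.5 * (z(HR) + z(FAR))
z(0.87) = 1.1264
z(0.07) = -1.4758
c = -0.5 * (1.1264 + -1.4758)
= -0.5 * -0.3494
= 0.17


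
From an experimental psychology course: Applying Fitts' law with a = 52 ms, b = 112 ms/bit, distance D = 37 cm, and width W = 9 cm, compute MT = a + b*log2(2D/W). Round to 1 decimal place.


MT = 52 + 112 * log2(2*37/9)
2D/W = 8.222222
log2(8.222222) = 3.0395
MT = 52 + 112 * 3.0395
= 392.4 ms


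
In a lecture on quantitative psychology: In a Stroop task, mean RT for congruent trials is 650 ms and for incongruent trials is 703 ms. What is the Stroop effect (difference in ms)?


Stroop effect = RT(incongruent) - RT(congruent)
= 703 - 650
= 53 ms


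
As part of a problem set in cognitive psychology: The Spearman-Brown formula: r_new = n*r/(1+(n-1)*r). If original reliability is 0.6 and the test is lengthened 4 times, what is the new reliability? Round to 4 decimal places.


r_new = n*r / (1 + (n-1)*r)
Numerator = 4 * 0.6 = 2.4
Denominator = 1 + 3 * 0.6 = 2.8
r_new = 2.4 / 2.8
= 0.8571


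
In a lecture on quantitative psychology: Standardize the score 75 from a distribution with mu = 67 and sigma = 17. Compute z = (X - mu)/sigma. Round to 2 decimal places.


z = (X - mu) / sigma
= (75 - 67) / 17
= 8 / 17
= 0.47


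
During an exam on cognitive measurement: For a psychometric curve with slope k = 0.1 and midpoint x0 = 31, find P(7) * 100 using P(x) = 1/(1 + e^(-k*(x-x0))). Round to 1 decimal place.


P(x) = 1/(1 + e^(-0.1*(7 - 31)))
Exponent = -0.1 * -24 = 2.4
e^(2.4) = 11.023176
P = 1/(1 + 11.023176) = 0.083173
Percentage = 8.3


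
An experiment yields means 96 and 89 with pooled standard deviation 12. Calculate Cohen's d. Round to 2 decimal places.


Cohen's d = (M1 - M2) / S_pooled
= (96 - 89) / 12
= 7 / 12
= 0.58


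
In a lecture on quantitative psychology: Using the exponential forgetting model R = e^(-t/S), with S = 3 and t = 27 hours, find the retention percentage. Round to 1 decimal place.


R = e^(-t/S)
-t/S = -27/3 = -9.0
R = e^(-9.0) = 0.000123
Percentage = 0.000123 * 100
= 0.0


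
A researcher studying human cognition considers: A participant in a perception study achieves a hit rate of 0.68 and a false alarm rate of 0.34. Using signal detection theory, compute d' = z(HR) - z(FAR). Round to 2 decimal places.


d' = z(HR) - z(FAR)
z(0.68) = 0.4677
z(0.34) = -0.4125
d' = 0.4677 - -0.4125
= 0.88


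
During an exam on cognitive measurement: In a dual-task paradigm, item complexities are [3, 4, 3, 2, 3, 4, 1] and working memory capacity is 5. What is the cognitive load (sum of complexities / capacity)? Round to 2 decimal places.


Total complexity = 3 + 4 + 3 + 2 + 3 + 4 + 1 = 20
Load = total / capacity = 20 / 5
= 4.00


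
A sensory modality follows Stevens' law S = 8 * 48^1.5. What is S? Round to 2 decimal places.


S = 8 * 48^1.5
48^1.5 = 332.5538
S = 8 * 332.5538
= 2660.43


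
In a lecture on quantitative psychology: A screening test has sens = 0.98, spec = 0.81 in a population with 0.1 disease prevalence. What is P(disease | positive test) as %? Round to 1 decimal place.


PPV = (sens * prev) / (sens * prev + (1-spec) * (1-prev))
Numerator = 0.98 * 0.1 = 0.098
P(positive and no disease) = (1 - spec) * (1 - prev) = (1 - 0.81) * (1 - 0.1) = 0.171
Denominator = 0.098 + 0.171 = 0.269
PPV = 0.098 / 0.269 = 0.364312
As percentage = 36.4


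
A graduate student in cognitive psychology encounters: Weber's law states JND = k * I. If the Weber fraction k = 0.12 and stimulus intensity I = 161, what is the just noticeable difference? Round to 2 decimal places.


JND = k * I
JND = 0.12 * 161
= 19.32


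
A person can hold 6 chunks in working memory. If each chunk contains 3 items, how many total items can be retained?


Total items = chunks * items_per_chunk
= 6 * 3
= 18


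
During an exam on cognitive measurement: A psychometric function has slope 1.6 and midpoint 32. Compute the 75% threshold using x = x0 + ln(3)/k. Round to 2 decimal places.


At P = 0.75: 0.75 = 1/(1 + e^(-k*(x-x0)))
Solving: e^(-k*(x-x0)) = 1/3
x = x0 + ln(3)/k
ln(3) = 1.0986
x = 32 + 1.0986/1.6
= 32 + 0.6866
= 32.69


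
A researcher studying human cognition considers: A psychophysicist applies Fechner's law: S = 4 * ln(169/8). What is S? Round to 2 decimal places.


S = 4 * ln(169/8)
I/I0 = 21.125
ln(21.125) = 3.0505
S = 4 * 3.0505
= 12.20


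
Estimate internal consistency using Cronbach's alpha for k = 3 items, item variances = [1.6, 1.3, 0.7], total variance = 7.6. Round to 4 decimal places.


alpha = (k/(k-1)) * (1 - sum(s_i^2)/s_total^2)
sum(item variances) = 3.6
k/(k-1) = 3/2 = 1.5
1 - 3.6/7.6 = 1 - 0.473684 = 0.526316
alpha = 1.5 * 0.526316
= 0.7895


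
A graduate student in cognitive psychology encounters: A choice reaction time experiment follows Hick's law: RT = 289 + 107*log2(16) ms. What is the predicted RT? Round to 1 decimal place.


RT = 289 + 107 * log2(16)
log2(16) = 4.0
RT = 289 + 107 * 4.0
= 289 + 428.0
= 717.0 ms


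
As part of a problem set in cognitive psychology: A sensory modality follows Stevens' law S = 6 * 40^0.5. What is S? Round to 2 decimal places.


S = 6 * 40^0.5
40^0.5 = 6.3246
S = 6 * 6.3246
= 37.95


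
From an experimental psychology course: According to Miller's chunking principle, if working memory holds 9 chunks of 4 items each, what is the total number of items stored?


Total items = chunks * items_per_chunk
= 9 * 4
= 36


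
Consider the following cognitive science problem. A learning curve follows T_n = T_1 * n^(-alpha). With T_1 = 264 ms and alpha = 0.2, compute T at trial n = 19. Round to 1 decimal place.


T_n = 264 * 19^(-0.2)
19^(-0.2) = 0.554944
T_n = 264 * 0.554944
= 146.5 ms


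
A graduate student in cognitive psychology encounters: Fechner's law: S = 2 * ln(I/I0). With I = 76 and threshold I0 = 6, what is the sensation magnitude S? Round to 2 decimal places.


S = 2 * ln(76/6)
I/I0 = 12.666667
ln(12.666667) = 2.539
S = 2 * 2.539
= 5.08


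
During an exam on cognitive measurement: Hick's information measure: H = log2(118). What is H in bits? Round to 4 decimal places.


H = log2(n)
H = log2(118)
= 6.8826


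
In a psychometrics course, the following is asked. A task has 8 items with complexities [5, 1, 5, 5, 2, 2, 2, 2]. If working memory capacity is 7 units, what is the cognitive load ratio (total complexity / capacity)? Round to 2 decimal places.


Total complexity = 5 + 1 + 5 + 5 + 2 + 2 + 2 + 2 = 24
Load = total / capacity = 24 / 7
= 3.43


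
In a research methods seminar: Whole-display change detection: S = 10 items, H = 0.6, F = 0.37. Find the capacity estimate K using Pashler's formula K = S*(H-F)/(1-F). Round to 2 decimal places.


K = S * (H - F) / (1 - F)
H - F = 0.23
1 - F = 0.63
K = 10 * 0.23 / 0.63
= 3.65
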